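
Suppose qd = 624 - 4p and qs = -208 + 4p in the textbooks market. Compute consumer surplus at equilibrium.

Equilibrium: 624 - 4p = -208 + 4p gives p* = 104, q* = 208.
Demand choke price (qd = 0): p = 156.
CS = ½(156 − 104)(208) = 5408.

Consumer surplus = 5408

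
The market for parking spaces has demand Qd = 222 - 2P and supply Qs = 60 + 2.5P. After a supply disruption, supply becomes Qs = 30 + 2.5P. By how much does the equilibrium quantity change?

ΔQ = -40/3

Original equilibrium: P* = 36, Q* = 150.
New equilibrium: 222 - 2P = 30 + 2.5P, so 192 = 4.5P and P' = 128/3; Q' = 222 − 2(128/3) = 410/3.
Change in quantity: 410/3 − 150 = -40/3.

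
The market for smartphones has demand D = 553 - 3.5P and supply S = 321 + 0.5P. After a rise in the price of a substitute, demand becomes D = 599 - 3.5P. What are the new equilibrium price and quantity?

P' = 69.5, Q' = 355.75

Original equilibrium: P* = 58, Q* = 350.
New equilibrium: 599 - 3.5P = 321 + 0.5P, so 278 = 4P and P' = 69.5; Q' = 599 − 3.5(69.5) = 355.75.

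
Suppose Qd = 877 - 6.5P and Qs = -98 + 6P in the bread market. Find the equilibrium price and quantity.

P* = 78, Q* = 370

Set Qd = Qs: 877 - 6.5P = -98 + 6P.
975 = 12.5P, so P* = 78.
Q* = 877 − 6.5(78) = 370.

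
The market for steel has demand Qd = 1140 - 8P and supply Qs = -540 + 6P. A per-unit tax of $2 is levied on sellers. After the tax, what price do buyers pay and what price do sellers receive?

Buyers pay 846/7, sellers receive 832/7

Pre-tax equilibrium: P* = 120, Q* = 180.
Tax on sellers shifts supply to Qs = -540 + 6(P − 2) = -552 + 6P.
1140 - 8P = -552 + 6P gives buyer price Pb = 846/7; sellers receive Ps = 846/7 − 2 = 832/7.
New quantity: Q = 1140 − 8(846/7) = 1212/7.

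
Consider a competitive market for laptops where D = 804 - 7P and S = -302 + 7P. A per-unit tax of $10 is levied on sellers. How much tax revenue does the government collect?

Tax revenue = 2160

Pre-tax equilibrium: P* = 79, Q* = 251.
Tax on sellers shifts supply to S = -302 + 7(P − 10) = -372 + 7P.
804 - 7P = -372 + 7P gives buyer price Pb = 84; sellers receive Ps = 84 − 10 = 74.
New quantity: Q = 804 − 7(84) = 216.
Revenue = 10 × 216 = 2160.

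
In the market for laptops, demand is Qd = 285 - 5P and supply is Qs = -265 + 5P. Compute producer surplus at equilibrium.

Equilibrium: 285 - 5P = -265 + 5P gives P* = 55, Q* = 10.
Supply starts at P = 53 (where Qs = 0).
PS = ½(55 − 53)(10) = 10.

Producer surplus = 10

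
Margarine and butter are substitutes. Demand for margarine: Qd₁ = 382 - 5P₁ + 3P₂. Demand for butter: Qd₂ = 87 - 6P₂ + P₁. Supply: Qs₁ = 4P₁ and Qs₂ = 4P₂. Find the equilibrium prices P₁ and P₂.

P₁ = 4081/87, P₂ = 1165/87

Market 1: 382 - 5P₁ + 3P₂ = 4P₁ → 9P₁ - 3P₂ = 382.
Market 2: 10P₂ - P₁ = 87.
Eliminating P₂: 10×(1) + 3×(2) gives 87P₁ = 4081, so P₁ = 4081/87.
Back-substitute into (2): P₂ = (87 + 1×4081/87) / 10 = 1165/87.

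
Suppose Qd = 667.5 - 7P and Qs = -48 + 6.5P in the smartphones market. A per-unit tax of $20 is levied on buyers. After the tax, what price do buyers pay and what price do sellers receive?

Buyers pay 1691/27, sellers receive 1151/27

Pre-tax equilibrium: P* = 53, Q* = 296.5.
Tax on buyers shifts demand to Qd = 667.5 − 7(P + 20) = 527.5 - 7P.
527.5 - 7P = -48 + 6.5P gives seller price Ps = 1151/27; buyers pay Pb = 1151/27 + 20 = 1691/27.
New quantity: Q = 667.5 − 7(1691/27) = 12371/54.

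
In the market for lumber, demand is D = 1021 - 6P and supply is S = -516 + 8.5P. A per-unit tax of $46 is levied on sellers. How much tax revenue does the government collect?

Tax revenue = 297758/29

Pre-tax equilibrium: P* = 106, Q* = 385.
Tax on sellers shifts supply to S = -516 + 8.5(P − 46) = -907 + 8.5P.
1021 - 6P = -907 + 8.5P gives buyer price Pb = 3856/29; sellers receive Ps = 3856/29 − 46 = 2522/29.
New quantity: Q = 1021 − 6(3856/29) = 6473/29.
Revenue = 46 × 6473/29 = 297758/29.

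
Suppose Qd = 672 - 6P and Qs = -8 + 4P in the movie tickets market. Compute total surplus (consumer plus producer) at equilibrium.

Total surplus = 14520

Equilibrium: 672 - 6P = -8 + 4P gives P* = 68, Q* = 264.
Demand choke price: P = 112; supply starts at P = 2.
CS = ½(112 − 68)(264) = 5808; PS = ½(68 − 2)(264) = 8712.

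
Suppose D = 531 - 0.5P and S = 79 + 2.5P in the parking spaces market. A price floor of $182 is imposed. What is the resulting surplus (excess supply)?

Equilibrium price would be P* = 452/3, so the floor at 182 binds.
At P = 182: D = 440, S = 534.
Surplus = 534 − 440 = 94.

Surplus = 94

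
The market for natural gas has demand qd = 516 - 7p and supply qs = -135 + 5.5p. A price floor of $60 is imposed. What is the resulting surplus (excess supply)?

Equilibrium price would be p* = 52.08, so the floor at 60 binds.
At p = 60: qd = 96, qs = 195.
Surplus = 195 − 96 = 99.

Surplus = 99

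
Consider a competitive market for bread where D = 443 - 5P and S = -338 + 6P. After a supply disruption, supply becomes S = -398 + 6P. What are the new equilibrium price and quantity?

Original equilibrium: P* = 71, Q* = 88.
New equilibrium: 443 - 5P = -398 + 6P, so 841 = 11P and P' = 841/11; Q' = 443 − 5(841/11) = 668/11.

P' = 841/11, Q' = 668/11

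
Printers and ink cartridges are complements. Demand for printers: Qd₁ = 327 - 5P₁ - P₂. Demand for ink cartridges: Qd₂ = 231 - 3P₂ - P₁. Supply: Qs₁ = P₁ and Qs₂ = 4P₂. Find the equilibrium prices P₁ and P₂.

P₁ = 2058/41, P₂ = 1059/41

Market 1: 327 - 5P₁ - P₂ = P₁ → 6P₁ + P₂ = 327.
Market 2: 7P₂ + P₁ = 231.
Eliminating P₂: 7×(1) − 1×(2) gives 41P₁ = 2058, so P₁ = 2058/41.
Back-substitute into (2): P₂ = (231 − 1×2058/41) / 7 = 1059/41.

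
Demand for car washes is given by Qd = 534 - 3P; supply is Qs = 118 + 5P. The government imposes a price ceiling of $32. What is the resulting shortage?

Equilibrium price would be P* = 52, so the ceiling at 32 binds.
At P = 32: Qd = 534 − 3(32) = 438, Qs = 118 + 5(32) = 278.
Shortage = 438 − 278 = 160.

Shortage = 160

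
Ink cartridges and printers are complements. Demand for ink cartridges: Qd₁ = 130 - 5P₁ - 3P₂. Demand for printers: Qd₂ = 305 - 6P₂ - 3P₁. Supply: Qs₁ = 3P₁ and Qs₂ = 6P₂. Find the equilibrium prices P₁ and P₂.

Market 1: 130 - 5P₁ - 3P₂ = 3P₁ → 8P₁ + 3P₂ = 130.
Market 2: 12P₂ + 3P₁ = 305.
Eliminating P₂: 12×(1) − 3×(2) gives 87P₁ = 645, so P₁ = 215/29.
Back-substitute into (2): P₂ = (305 − 3×215/29) / 12 = 2050/87.

P₁ = 215/29, P₂ = 2050/87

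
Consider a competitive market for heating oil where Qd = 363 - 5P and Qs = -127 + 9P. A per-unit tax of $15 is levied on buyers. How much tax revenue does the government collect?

Tax revenue = 29355/14

Pre-tax equilibrium: P* = 35, Q* = 188.
Tax on buyers shifts demand to Qd = 363 − 5(P + 15) = 288 - 5P.
288 - 5P = -127 + 9P gives seller price Ps = 415/14; buyers pay Pb = 415/14 + 15 = 625/14.
New quantity: Q = 363 − 5(625/14) = 1957/14.
Revenue = 15 × 1957/14 = 29355/14.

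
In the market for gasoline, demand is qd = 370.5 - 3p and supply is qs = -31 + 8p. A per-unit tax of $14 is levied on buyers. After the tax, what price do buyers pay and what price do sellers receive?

Buyers pay 1027/22, sellers receive 719/22

Pre-tax equilibrium: p* = 36.5, q* = 261.
Tax on buyers shifts demand to qd = 370.5 − 3(p + 14) = 328.5 - 3p.
328.5 - 3p = -31 + 8p gives seller price ps = 719/22; buyers pay pb = 719/22 + 14 = 1027/22.
New quantity: q = 370.5 − 3(1027/22) = 2535/11.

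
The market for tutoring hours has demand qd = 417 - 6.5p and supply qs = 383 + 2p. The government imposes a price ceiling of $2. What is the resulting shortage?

Shortage = 17

Equilibrium price would be p* = 4, so the ceiling at 2 binds.
At p = 2: qd = 417 − 6.5(2) = 404, qs = 383 + 2(2) = 387.
Shortage = 404 − 387 = 17.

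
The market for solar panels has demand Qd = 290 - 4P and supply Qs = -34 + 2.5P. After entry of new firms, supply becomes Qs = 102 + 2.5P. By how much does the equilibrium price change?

ΔP = -272/13

Original equilibrium: P* = 648/13, Q* = 1178/13.
New equilibrium: 290 - 4P = 102 + 2.5P, so 188 = 6.5P and P' = 376/13; Q' = 290 − 4(376/13) = 2266/13.
Change in price: 376/13 − 648/13 = -272/13.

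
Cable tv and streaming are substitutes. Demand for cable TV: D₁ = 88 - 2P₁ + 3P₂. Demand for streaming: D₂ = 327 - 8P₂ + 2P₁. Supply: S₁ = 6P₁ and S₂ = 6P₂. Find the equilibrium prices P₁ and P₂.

P₁ = 2213/106, P₂ = 1396/53

Market 1: 88 - 2P₁ + 3P₂ = 6P₁ → 8P₁ - 3P₂ = 88.
Market 2: 14P₂ - 2P₁ = 327.
Eliminating P₂: 14×(1) + 3×(2) gives 106P₁ = 2213, so P₁ = 2213/106.
Back-substitute into (2): P₂ = (327 + 2×2213/106) / 14 = 1396/53.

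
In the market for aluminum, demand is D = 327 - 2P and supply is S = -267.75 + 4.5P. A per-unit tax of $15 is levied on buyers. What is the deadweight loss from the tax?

Pre-tax equilibrium: P* = 91.5, Q* = 144.
Tax on buyers shifts demand to D = 327 − 2(P + 15) = 297 - 2P.
297 - 2P = -267.75 + 4.5P gives seller price Ps = 2259/26; buyers pay Pb = 2259/26 + 15 = 2649/26.
New quantity: Q = 327 − 2(2649/26) = 1602/13.
DWL = ½ × 15 × (144 − 1602/13) = 2025/13.

Deadweight loss = 2025/13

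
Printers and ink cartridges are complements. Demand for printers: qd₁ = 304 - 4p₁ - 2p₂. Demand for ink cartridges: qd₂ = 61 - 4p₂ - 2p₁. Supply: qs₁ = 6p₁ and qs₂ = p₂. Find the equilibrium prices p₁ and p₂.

Market 1: 304 - 4p₁ - 2p₂ = 6p₁ → 10p₁ + 2p₂ = 304.
Market 2: 5p₂ + 2p₁ = 61.
Eliminating p₂: 5×(1) − 2×(2) gives 46p₁ = 1398, so p₁ = 699/23.
Back-substitute into (2): p₂ = (61 − 2×699/23) / 5 = 1/23.

p₁ = 699/23, p₂ = 1/23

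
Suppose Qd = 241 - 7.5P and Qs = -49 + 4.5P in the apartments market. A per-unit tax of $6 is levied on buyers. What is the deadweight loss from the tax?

Pre-tax equilibrium: P* = 145/6, Q* = 59.75.
Tax on buyers shifts demand to Qd = 241 − 7.5(P + 6) = 196 - 7.5P.
196 - 7.5P = -49 + 4.5P gives seller price Ps = 245/12; buyers pay Pb = 245/12 + 6 = 317/12.
New quantity: Q = 241 − 7.5(317/12) = 42.875.
DWL = ½ × 6 × (59.75 − 42.875) = 50.625.

Deadweight loss = 50.625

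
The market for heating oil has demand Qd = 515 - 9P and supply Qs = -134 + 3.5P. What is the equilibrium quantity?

Q* = 47.72

Set Qd = Qs: 515 - 9P = -134 + 3.5P.
649 = 12.5P, so P* = 51.92.
Q* = 515 − 9(51.92) = 47.72.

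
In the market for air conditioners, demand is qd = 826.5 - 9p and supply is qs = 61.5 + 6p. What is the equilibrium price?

Set qd = qs: 826.5 - 9p = 61.5 + 6p.
765 = 15p, so p* = 51.
q* = 826.5 − 9(51) = 367.5.

p* = 51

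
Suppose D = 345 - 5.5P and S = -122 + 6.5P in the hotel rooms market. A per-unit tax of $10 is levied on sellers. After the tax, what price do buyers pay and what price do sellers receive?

Pre-tax equilibrium: P* = 467/12, Q* = 3143/24.
Tax on sellers shifts supply to S = -122 + 6.5(P − 10) = -187 + 6.5P.
345 - 5.5P = -187 + 6.5P gives buyer price Pb = 133/3; sellers receive Ps = 133/3 − 10 = 103/3.
New quantity: Q = 345 − 5.5(133/3) = 607/6.

Buyers pay 133/3, sellers receive 103/3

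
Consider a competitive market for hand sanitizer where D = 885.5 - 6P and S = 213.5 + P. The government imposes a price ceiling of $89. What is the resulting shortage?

Shortage = 49

Equilibrium price would be P* = 96, so the ceiling at 89 binds.
At P = 89: D = 885.5 − 6(89) = 351.5, S = 213.5 + 1(89) = 302.5.
Shortage = 351.5 − 302.5 = 49.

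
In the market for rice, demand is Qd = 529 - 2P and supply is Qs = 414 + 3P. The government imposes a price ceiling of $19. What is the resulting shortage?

Shortage = 20

Equilibrium price would be P* = 23, so the ceiling at 19 binds.
At P = 19: Qd = 529 − 2(19) = 491, Qs = 414 + 3(19) = 471.
Shortage = 491 − 471 = 20.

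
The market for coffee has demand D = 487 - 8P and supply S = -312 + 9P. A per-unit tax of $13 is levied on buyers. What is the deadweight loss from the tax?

Pre-tax equilibrium: P* = 47, Q* = 111.
Tax on buyers shifts demand to D = 487 − 8(P + 13) = 383 - 8P.
383 - 8P = -312 + 9P gives seller price Ps = 695/17; buyers pay Pb = 695/17 + 13 = 916/17.
New quantity: Q = 487 − 8(916/17) = 951/17.
DWL = ½ × 13 × (111 − 951/17) = 6084/17.

Deadweight loss = 6084/17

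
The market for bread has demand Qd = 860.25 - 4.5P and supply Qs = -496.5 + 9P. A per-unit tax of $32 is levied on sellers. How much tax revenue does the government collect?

Tax revenue = 9984

Pre-tax equilibrium: P* = 100.5, Q* = 408.
Tax on sellers shifts supply to Qs = -496.5 + 9(P − 32) = -784.5 + 9P.
860.25 - 4.5P = -784.5 + 9P gives buyer price Pb = 731/6; sellers receive Ps = 731/6 − 32 = 539/6.
New quantity: Q = 860.25 − 4.5(731/6) = 312.
Revenue = 32 × 312 = 9984.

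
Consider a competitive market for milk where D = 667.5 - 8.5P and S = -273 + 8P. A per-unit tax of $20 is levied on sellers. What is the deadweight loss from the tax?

Pre-tax equilibrium: P* = 57, Q* = 183.
Tax on sellers shifts supply to S = -273 + 8(P − 20) = -433 + 8P.
667.5 - 8.5P = -433 + 8P gives buyer price Pb = 2201/33; sellers receive Ps = 2201/33 − 20 = 1541/33.
New quantity: Q = 667.5 − 8.5(2201/33) = 3319/33.
DWL = ½ × 20 × (183 − 3319/33) = 27200/33.

Deadweight loss = 27200/33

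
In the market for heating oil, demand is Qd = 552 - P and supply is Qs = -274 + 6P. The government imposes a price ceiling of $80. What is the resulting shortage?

Shortage = 266

Equilibrium price would be P* = 118, so the ceiling at 80 binds.
At P = 80: Qd = 552 − 1(80) = 472, Qs = -274 + 6(80) = 206.
Shortage = 472 − 206 = 266.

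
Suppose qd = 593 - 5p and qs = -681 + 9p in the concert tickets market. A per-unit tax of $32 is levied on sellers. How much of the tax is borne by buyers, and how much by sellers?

Pre-tax equilibrium: p* = 91, q* = 138.
Tax on sellers shifts supply to qs = -681 + 9(p − 32) = -969 + 9p.
593 - 5p = -969 + 9p gives buyer price pb = 781/7; sellers receive ps = 781/7 − 32 = 557/7.
New quantity: q = 593 − 5(781/7) = 246/7.
Buyer burden = 781/7 − 91 = 144/7; seller burden = 91 − 557/7 = 80/7.

Buyers bear 144/7, sellers bear 80/7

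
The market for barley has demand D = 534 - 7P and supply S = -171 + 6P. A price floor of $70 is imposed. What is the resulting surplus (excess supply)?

Surplus = 205

Equilibrium price would be P* = 705/13, so the floor at 70 binds.
At P = 70: D = 44, S = 249.
Surplus = 249 − 44 = 205.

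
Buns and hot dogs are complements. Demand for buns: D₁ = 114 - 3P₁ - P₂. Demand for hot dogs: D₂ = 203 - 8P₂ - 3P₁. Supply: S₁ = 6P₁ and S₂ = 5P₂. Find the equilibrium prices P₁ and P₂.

P₁ = 1279/114, P₂ = 495/38

Market 1: 114 - 3P₁ - P₂ = 6P₁ → 9P₁ + P₂ = 114.
Market 2: 13P₂ + 3P₁ = 203.
Eliminating P₂: 13×(1) − 1×(2) gives 114P₁ = 1279, so P₁ = 1279/114.
Back-substitute into (2): P₂ = (203 − 3×1279/114) / 13 = 495/38.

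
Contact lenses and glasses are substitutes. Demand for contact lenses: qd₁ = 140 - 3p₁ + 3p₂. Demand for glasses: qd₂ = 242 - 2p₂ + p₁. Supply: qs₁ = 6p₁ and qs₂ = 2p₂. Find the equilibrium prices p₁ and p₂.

Market 1: 140 - 3p₁ + 3p₂ = 6p₁ → 9p₁ - 3p₂ = 140.
Market 2: 4p₂ - p₁ = 242.
Eliminating p₂: 4×(1) + 3×(2) gives 33p₁ = 1286, so p₁ = 1286/33.
Back-substitute into (2): p₂ = (242 + 1×1286/33) / 4 = 2318/33.

p₁ = 1286/33, p₂ = 2318/33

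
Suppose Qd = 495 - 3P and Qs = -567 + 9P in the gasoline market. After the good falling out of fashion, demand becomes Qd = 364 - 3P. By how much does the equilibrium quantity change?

Original equilibrium: P* = 88.5, Q* = 229.5.
New equilibrium: 364 - 3P = -567 + 9P, so 931 = 12P and P' = 931/12; Q' = 364 − 3(931/12) = 131.25.
Change in quantity: 131.25 − 229.5 = -98.25.

ΔQ = -98.25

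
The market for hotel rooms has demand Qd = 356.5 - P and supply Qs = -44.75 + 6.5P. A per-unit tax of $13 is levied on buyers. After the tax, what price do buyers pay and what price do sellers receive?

Pre-tax equilibrium: P* = 53.5, Q* = 303.
Tax on buyers shifts demand to Qd = 356.5 − 1(P + 13) = 343.5 - P.
343.5 - P = -44.75 + 6.5P gives seller price Ps = 1553/30; buyers pay Pb = 1553/30 + 13 = 1943/30.
New quantity: Q = 356.5 − 1(1943/30) = 4376/15.

Buyers pay 1943/30, sellers receive 1553/30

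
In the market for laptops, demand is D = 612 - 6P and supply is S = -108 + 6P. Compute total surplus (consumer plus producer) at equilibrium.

Equilibrium: 612 - 6P = -108 + 6P gives P* = 60, Q* = 252.
Demand choke price: P = 102; supply starts at P = 18.
CS = ½(102 − 60)(252) = 5292; PS = ½(60 − 18)(252) = 5292.

Total surplus = 10584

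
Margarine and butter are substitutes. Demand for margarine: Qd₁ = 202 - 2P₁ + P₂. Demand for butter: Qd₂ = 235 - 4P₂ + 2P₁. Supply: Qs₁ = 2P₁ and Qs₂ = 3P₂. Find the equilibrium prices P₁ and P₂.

Market 1: 202 - 2P₁ + P₂ = 2P₁ → 4P₁ - P₂ = 202.
Market 2: 7P₂ - 2P₁ = 235.
Eliminating P₂: 7×(1) + 1×(2) gives 26P₁ = 1649, so P₁ = 1649/26.
Back-substitute into (2): P₂ = (235 + 2×1649/26) / 7 = 672/13.

P₁ = 1649/26, P₂ = 672/13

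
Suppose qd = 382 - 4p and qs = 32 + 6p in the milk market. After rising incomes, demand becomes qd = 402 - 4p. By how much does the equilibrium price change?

Δp = 2

Original equilibrium: p* = 35, q* = 242.
New equilibrium: 402 - 4p = 32 + 6p, so 370 = 10p and p' = 37; q' = 402 − 4(37) = 254.
Change in price: 37 − 35 = 2.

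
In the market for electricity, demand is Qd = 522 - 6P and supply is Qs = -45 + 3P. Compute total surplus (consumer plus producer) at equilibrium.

Total surplus = 5184

Equilibrium: 522 - 6P = -45 + 3P gives P* = 63, Q* = 144.
Demand choke price: P = 87; supply starts at P = 15.
CS = ½(87 − 63)(144) = 1728; PS = ½(63 − 15)(144) = 3456.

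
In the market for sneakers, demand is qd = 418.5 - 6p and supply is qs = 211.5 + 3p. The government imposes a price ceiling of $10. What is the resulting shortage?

Equilibrium price would be p* = 23, so the ceiling at 10 binds.
At p = 10: qd = 418.5 − 6(10) = 358.5, qs = 211.5 + 3(10) = 241.5.
Shortage = 358.5 − 241.5 = 117.

Shortage = 117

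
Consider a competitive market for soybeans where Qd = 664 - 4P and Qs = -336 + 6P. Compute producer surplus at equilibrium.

Producer surplus = 5808

Equilibrium: 664 - 4P = -336 + 6P gives P* = 100, Q* = 264.
Supply starts at P = 56 (where Qs = 0).
PS = ½(100 − 56)(264) = 5808.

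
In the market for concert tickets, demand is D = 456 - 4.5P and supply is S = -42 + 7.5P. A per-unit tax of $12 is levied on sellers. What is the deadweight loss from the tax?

Deadweight loss = 202.5

Pre-tax equilibrium: P* = 41.5, Q* = 269.25.
Tax on sellers shifts supply to S = -42 + 7.5(P − 12) = -132 + 7.5P.
456 - 4.5P = -132 + 7.5P gives buyer price Pb = 49; sellers receive Ps = 49 − 12 = 37.
New quantity: Q = 456 − 4.5(49) = 235.5.
DWL = ½ × 12 × (269.25 − 235.5) = 202.5.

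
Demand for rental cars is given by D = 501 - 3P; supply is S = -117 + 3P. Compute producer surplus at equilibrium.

Producer surplus = 6144

Equilibrium: 501 - 3P = -117 + 3P gives P* = 103, Q* = 192.
Supply starts at P = 39 (where S = 0).
PS = ½(103 − 39)(192) = 6144.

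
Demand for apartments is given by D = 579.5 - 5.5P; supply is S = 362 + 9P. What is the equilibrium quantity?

Set D = S: 579.5 - 5.5P = 362 + 9P.
217.5 = 14.5P, so P* = 15.
Q* = 579.5 − 5.5(15) = 497.

Q* = 497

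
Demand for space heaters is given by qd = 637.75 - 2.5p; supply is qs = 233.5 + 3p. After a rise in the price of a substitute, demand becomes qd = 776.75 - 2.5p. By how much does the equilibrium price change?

Δp = 278/11

Original equilibrium: p* = 73.5, q* = 454.
New equilibrium: 776.75 - 2.5p = 233.5 + 3p, so 543.25 = 5.5p and p' = 2173/22; q' = 776.75 − 2.5(2173/22) = 5828/11.
Change in price: 2173/22 − 73.5 = 278/11.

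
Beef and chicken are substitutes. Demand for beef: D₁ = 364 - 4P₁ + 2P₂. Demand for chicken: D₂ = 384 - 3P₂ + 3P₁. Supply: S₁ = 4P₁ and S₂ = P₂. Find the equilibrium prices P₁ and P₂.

P₁ = 1112/13, P₂ = 2082/13

Market 1: 364 - 4P₁ + 2P₂ = 4P₁ → 8P₁ - 2P₂ = 364.
Market 2: 4P₂ - 3P₁ = 384.
Eliminating P₂: 4×(1) + 2×(2) gives 26P₁ = 2224, so P₁ = 1112/13.
Back-substitute into (2): P₂ = (384 + 3×1112/13) / 4 = 2082/13.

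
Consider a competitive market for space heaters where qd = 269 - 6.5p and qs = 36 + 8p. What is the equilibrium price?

Set qd = qs: 269 - 6.5p = 36 + 8p.
233 = 14.5p, so p* = 466/29.
q* = 269 − 6.5(466/29) = 4772/29.

p* = 466/29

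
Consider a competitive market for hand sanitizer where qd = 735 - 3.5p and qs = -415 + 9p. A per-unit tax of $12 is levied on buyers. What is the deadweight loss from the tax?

Deadweight loss = 181.44

Pre-tax equilibrium: p* = 92, q* = 413.
Tax on buyers shifts demand to qd = 735 − 3.5(p + 12) = 693 - 3.5p.
693 - 3.5p = -415 + 9p gives seller price ps = 88.64; buyers pay pb = 88.64 + 12 = 100.64.
New quantity: q = 735 − 3.5(100.64) = 382.76.
DWL = ½ × 12 × (413 − 382.76) = 181.44.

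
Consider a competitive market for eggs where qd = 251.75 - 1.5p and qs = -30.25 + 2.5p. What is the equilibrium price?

p* = 70.5

Set qd = qs: 251.75 - 1.5p = -30.25 + 2.5p.
282 = 4p, so p* = 70.5.
q* = 251.75 − 1.5(70.5) = 146.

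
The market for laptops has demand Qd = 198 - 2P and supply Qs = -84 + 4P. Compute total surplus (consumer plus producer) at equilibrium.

Total surplus = 4056

Equilibrium: 198 - 2P = -84 + 4P gives P* = 47, Q* = 104.
Demand choke price: P = 99; supply starts at P = 21.
CS = ½(99 − 47)(104) = 2704; PS = ½(47 − 21)(104) = 1352.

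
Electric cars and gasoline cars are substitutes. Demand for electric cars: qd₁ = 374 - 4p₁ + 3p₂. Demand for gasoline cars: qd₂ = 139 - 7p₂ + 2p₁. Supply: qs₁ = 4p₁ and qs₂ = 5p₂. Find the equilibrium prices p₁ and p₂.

p₁ = 54.5, p₂ = 62/3

Market 1: 374 - 4p₁ + 3p₂ = 4p₁ → 8p₁ - 3p₂ = 374.
Market 2: 12p₂ - 2p₁ = 139.
Eliminating p₂: 12×(1) + 3×(2) gives 90p₁ = 4905, so p₁ = 54.5.
Back-substitute into (2): p₂ = (139 + 2×54.5) / 12 = 62/3.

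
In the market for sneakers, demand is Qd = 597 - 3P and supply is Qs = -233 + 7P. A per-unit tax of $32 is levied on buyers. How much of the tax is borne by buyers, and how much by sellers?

Pre-tax equilibrium: P* = 83, Q* = 348.
Tax on buyers shifts demand to Qd = 597 − 3(P + 32) = 501 - 3P.
501 - 3P = -233 + 7P gives seller price Ps = 73.4; buyers pay Pb = 73.4 + 32 = 105.4.
New quantity: Q = 597 − 3(105.4) = 280.8.
Buyer burden = 105.4 − 83 = 22.4; seller burden = 83 − 73.4 = 9.6.

Buyers bear $22.4, sellers bear $9.6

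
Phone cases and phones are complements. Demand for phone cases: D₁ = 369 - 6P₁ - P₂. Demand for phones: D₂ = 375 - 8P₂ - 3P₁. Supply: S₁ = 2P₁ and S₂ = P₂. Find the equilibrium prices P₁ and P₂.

Market 1: 369 - 6P₁ - P₂ = 2P₁ → 8P₁ + P₂ = 369.
Market 2: 9P₂ + 3P₁ = 375.
Eliminating P₂: 9×(1) − 1×(2) gives 69P₁ = 2946, so P₁ = 982/23.
Back-substitute into (2): P₂ = (375 − 3×982/23) / 9 = 631/23.

P₁ = 982/23, P₂ = 631/23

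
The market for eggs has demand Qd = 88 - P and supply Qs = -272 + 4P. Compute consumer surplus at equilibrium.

Equilibrium: 88 - P = -272 + 4P gives P* = 72, Q* = 16.
Demand choke price (Qd = 0): P = 88.
CS = ½(88 − 72)(16) = 128.

Consumer surplus = 128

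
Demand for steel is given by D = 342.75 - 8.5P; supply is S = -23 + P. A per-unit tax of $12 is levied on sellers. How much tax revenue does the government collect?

Pre-tax equilibrium: P* = 38.5, Q* = 15.5.
Tax on sellers shifts supply to S = -23 + 1(P − 12) = -35 + P.
342.75 - 8.5P = -35 + P gives buyer price Pb = 1511/38; sellers receive Ps = 1511/38 − 12 = 1055/38.
New quantity: Q = 342.75 − 8.5(1511/38) = 181/38.
Revenue = 12 × 181/38 = 1086/19.

Tax revenue = 1086/19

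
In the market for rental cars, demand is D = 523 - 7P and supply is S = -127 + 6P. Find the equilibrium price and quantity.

Set D = S: 523 - 7P = -127 + 6P.
650 = 13P, so P* = 50.
Q* = 523 − 7(50) = 173.

P* = 50, Q* = 173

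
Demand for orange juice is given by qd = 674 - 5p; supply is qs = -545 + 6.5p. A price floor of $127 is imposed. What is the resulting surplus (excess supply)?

Surplus = 241.5

Equilibrium price would be p* = 106, so the floor at 127 binds.
At p = 127: qd = 39, qs = 280.5.
Surplus = 280.5 − 39 = 241.5.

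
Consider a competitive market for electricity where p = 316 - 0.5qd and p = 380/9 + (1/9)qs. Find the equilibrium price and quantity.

p* = 92, q* = 448

Set the two price expressions equal: 316 - 0.5q = 380/9 + (1/9)q.
2464/9 = (11/18)q, so q* = 448.
p* = 316 − (0.5)(448) = 92.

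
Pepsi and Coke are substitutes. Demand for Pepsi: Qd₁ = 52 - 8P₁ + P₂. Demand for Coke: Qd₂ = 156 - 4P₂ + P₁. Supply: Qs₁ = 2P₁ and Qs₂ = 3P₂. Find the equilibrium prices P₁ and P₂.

Market 1: 52 - 8P₁ + P₂ = 2P₁ → 10P₁ - P₂ = 52.
Market 2: 7P₂ - P₁ = 156.
Eliminating P₂: 7×(1) + 1×(2) gives 69P₁ = 520, so P₁ = 520/69.
Back-substitute into (2): P₂ = (156 + 1×520/69) / 7 = 1612/69.

P₁ = 520/69, P₂ = 1612/69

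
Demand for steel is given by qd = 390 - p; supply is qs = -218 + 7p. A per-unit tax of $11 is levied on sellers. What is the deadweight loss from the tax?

Pre-tax equilibrium: p* = 76, q* = 314.
Tax on sellers shifts supply to qs = -218 + 7(p − 11) = -295 + 7p.
390 - p = -295 + 7p gives buyer price pb = 85.625; sellers receive ps = 85.625 − 11 = 74.625.
New quantity: q = 390 − 1(85.625) = 304.375.
DWL = ½ × 11 × (314 − 304.375) = 52.9375.

Deadweight loss = 52.9375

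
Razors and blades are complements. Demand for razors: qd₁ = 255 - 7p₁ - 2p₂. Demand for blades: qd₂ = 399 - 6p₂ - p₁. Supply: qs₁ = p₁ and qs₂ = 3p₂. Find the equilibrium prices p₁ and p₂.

p₁ = 1497/70, p₂ = 2937/70

Market 1: 255 - 7p₁ - 2p₂ = p₁ → 8p₁ + 2p₂ = 255.
Market 2: 9p₂ + p₁ = 399.
Eliminating p₂: 9×(1) − 2×(2) gives 70p₁ = 1497, so p₁ = 1497/70.
Back-substitute into (2): p₂ = (399 − 1×1497/70) / 9 = 2937/70.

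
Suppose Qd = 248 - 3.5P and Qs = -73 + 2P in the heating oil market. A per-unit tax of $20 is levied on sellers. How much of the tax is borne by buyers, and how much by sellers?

Buyers bear 80/11, sellers bear 140/11

Pre-tax equilibrium: P* = 642/11, Q* = 481/11.
Tax on sellers shifts supply to Qs = -73 + 2(P − 20) = -113 + 2P.
248 - 3.5P = -113 + 2P gives buyer price Pb = 722/11; sellers receive Ps = 722/11 − 20 = 502/11.
New quantity: Q = 248 − 3.5(722/11) = 201/11.
Buyer burden = 722/11 − 642/11 = 80/11; seller burden = 642/11 − 502/11 = 140/11.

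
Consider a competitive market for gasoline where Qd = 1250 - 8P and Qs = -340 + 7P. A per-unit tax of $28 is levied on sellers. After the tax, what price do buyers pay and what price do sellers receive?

Buyers pay 1786/15, sellers receive 1366/15

Pre-tax equilibrium: P* = 106, Q* = 402.
Tax on sellers shifts supply to Qs = -340 + 7(P − 28) = -536 + 7P.
1250 - 8P = -536 + 7P gives buyer price Pb = 1786/15; sellers receive Ps = 1786/15 − 28 = 1366/15.
New quantity: Q = 1250 − 8(1786/15) = 4462/15.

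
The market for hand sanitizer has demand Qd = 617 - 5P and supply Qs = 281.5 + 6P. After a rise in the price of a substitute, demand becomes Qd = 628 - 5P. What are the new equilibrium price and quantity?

P' = 31.5, Q' = 470.5

Original equilibrium: P* = 30.5, Q* = 464.5.
New equilibrium: 628 - 5P = 281.5 + 6P, so 346.5 = 11P and P' = 31.5; Q' = 628 − 5(31.5) = 470.5.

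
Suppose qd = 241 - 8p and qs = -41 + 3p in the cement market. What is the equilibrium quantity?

Set qd = qs: 241 - 8p = -41 + 3p.
282 = 11p, so p* = 282/11.
q* = 241 − 8(282/11) = 395/11.

q* = 395/11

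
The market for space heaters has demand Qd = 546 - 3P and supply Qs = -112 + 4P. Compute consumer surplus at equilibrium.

Equilibrium: 546 - 3P = -112 + 4P gives P* = 94, Q* = 264.
Demand choke price (Qd = 0): P = 182.
CS = ½(182 − 94)(264) = 11616.

Consumer surplus = 11616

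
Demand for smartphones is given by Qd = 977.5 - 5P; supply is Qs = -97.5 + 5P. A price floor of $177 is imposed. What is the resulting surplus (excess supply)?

Surplus = 695

Equilibrium price would be P* = 107.5, so the floor at 177 binds.
At P = 177: Qd = 92.5, Qs = 787.5.
Surplus = 787.5 − 92.5 = 695.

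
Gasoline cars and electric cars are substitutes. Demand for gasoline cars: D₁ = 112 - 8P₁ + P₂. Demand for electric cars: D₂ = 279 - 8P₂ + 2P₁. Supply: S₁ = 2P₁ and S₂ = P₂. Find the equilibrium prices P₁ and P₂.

Market 1: 112 - 8P₁ + P₂ = 2P₁ → 10P₁ - P₂ = 112.
Market 2: 9P₂ - 2P₁ = 279.
Eliminating P₂: 9×(1) + 1×(2) gives 88P₁ = 1287, so P₁ = 14.625.
Back-substitute into (2): P₂ = (279 + 2×14.625) / 9 = 34.25.

P₁ = 14.625, P₂ = 34.25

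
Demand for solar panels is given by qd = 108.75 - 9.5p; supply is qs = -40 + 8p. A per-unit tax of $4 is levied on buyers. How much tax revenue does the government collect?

Tax revenue = 1488/35

Pre-tax equilibrium: p* = 8.5, q* = 28.
Tax on buyers shifts demand to qd = 108.75 − 9.5(p + 4) = 70.75 - 9.5p.
70.75 - 9.5p = -40 + 8p gives seller price ps = 443/70; buyers pay pb = 443/70 + 4 = 723/70.
New quantity: q = 108.75 − 9.5(723/70) = 372/35.
Revenue = 4 × 372/35 = 1488/35.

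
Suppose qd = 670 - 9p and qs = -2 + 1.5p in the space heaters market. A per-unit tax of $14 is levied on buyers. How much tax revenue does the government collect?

Tax revenue = 1064

Pre-tax equilibrium: p* = 64, q* = 94.
Tax on buyers shifts demand to qd = 670 − 9(p + 14) = 544 - 9p.
544 - 9p = -2 + 1.5p gives seller price ps = 52; buyers pay pb = 52 + 14 = 66.
New quantity: q = 670 − 9(66) = 76.
Revenue = 14 × 76 = 1064.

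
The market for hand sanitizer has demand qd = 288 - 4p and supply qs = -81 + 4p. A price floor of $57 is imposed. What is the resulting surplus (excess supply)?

Equilibrium price would be p* = 46.125, so the floor at 57 binds.
At p = 57: qd = 60, qs = 147.
Surplus = 147 − 60 = 87.

Surplus = 87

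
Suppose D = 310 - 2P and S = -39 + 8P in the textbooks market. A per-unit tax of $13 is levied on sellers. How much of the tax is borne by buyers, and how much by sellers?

Pre-tax equilibrium: P* = 34.9, Q* = 240.2.
Tax on sellers shifts supply to S = -39 + 8(P − 13) = -143 + 8P.
310 - 2P = -143 + 8P gives buyer price Pb = 45.3; sellers receive Ps = 45.3 − 13 = 32.3.
New quantity: Q = 310 − 2(45.3) = 219.4.
Buyer burden = 45.3 − 34.9 = 10.4; seller burden = 34.9 − 32.3 = 2.6.

Buyers bear $10.4, sellers bear $2.6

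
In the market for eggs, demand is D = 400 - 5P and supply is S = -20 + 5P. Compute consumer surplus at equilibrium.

Consumer surplus = 3610

Equilibrium: 400 - 5P = -20 + 5P gives P* = 42, Q* = 190.
Demand choke price (D = 0): P = 80.
CS = ½(80 − 42)(190) = 3610.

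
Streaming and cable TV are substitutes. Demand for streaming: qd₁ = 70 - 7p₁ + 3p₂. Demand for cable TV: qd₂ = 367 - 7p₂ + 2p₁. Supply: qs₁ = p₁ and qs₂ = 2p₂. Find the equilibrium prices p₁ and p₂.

p₁ = 577/22, p₂ = 1538/33

Market 1: 70 - 7p₁ + 3p₂ = p₁ → 8p₁ - 3p₂ = 70.
Market 2: 9p₂ - 2p₁ = 367.
Eliminating p₂: 9×(1) + 3×(2) gives 66p₁ = 1731, so p₁ = 577/22.
Back-substitute into (2): p₂ = (367 + 2×577/22) / 9 = 1538/33.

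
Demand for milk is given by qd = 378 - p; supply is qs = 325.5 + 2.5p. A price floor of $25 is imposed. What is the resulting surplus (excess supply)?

Surplus = 35

Equilibrium price would be p* = 15, so the floor at 25 binds.
At p = 25: qd = 353, qs = 388.
Surplus = 388 − 353 = 35.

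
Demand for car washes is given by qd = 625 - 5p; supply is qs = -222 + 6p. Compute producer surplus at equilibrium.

Producer surplus = 4800

Equilibrium: 625 - 5p = -222 + 6p gives p* = 77, q* = 240.
Supply starts at p = 37 (where qs = 0).
PS = ½(77 − 37)(240) = 4800.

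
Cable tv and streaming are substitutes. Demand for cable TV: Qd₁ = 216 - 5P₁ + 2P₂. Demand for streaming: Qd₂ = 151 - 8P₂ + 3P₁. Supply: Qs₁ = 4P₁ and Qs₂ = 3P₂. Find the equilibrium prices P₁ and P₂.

P₁ = 2678/93, P₂ = 669/31

Market 1: 216 - 5P₁ + 2P₂ = 4P₁ → 9P₁ - 2P₂ = 216.
Market 2: 11P₂ - 3P₁ = 151.
Eliminating P₂: 11×(1) + 2×(2) gives 93P₁ = 2678, so P₁ = 2678/93.
Back-substitute into (2): P₂ = (151 + 3×2678/93) / 11 = 669/31.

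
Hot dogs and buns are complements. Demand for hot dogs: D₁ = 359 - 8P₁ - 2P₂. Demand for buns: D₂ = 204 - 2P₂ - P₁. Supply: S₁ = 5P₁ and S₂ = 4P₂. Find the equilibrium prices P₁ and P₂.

Market 1: 359 - 8P₁ - 2P₂ = 5P₁ → 13P₁ + 2P₂ = 359.
Market 2: 6P₂ + P₁ = 204.
Eliminating P₂: 6×(1) − 2×(2) gives 76P₁ = 1746, so P₁ = 873/38.
Back-substitute into (2): P₂ = (204 − 1×873/38) / 6 = 2293/76.

P₁ = 873/38, P₂ = 2293/76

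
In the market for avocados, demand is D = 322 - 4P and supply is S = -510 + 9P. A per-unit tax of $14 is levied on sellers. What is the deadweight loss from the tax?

Pre-tax equilibrium: P* = 64, Q* = 66.
Tax on sellers shifts supply to S = -510 + 9(P − 14) = -636 + 9P.
322 - 4P = -636 + 9P gives buyer price Pb = 958/13; sellers receive Ps = 958/13 − 14 = 776/13.
New quantity: Q = 322 − 4(958/13) = 354/13.
DWL = ½ × 14 × (66 − 354/13) = 3528/13.

Deadweight loss = 3528/13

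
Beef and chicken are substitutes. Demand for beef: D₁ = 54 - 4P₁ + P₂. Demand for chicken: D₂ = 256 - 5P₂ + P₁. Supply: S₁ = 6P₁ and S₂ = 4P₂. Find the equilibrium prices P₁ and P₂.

P₁ = 742/89, P₂ = 2614/89

Market 1: 54 - 4P₁ + P₂ = 6P₁ → 10P₁ - P₂ = 54.
Market 2: 9P₂ - P₁ = 256.
Eliminating P₂: 9×(1) + 1×(2) gives 89P₁ = 742, so P₁ = 742/89.
Back-substitute into (2): P₂ = (256 + 1×742/89) / 9 = 2614/89.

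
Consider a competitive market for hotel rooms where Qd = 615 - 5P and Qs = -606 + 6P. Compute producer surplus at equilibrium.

Producer surplus = 300

Equilibrium: 615 - 5P = -606 + 6P gives P* = 111, Q* = 60.
Supply starts at P = 101 (where Qs = 0).
PS = ½(111 − 101)(60) = 300.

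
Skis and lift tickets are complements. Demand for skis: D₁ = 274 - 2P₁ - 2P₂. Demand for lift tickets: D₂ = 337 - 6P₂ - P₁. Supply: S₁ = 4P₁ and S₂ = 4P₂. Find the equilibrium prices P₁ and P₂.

Market 1: 274 - 2P₁ - 2P₂ = 4P₁ → 6P₁ + 2P₂ = 274.
Market 2: 10P₂ + P₁ = 337.
Eliminating P₂: 10×(1) − 2×(2) gives 58P₁ = 2066, so P₁ = 1033/29.
Back-substitute into (2): P₂ = (337 − 1×1033/29) / 10 = 874/29.

P₁ = 1033/29, P₂ = 874/29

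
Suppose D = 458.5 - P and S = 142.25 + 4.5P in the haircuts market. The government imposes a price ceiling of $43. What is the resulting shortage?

Shortage = 79.75

Equilibrium price would be P* = 57.5, so the ceiling at 43 binds.
At P = 43: D = 458.5 − 1(43) = 415.5, S = 142.25 + 4.5(43) = 335.75.
Shortage = 415.5 − 335.75 = 79.75.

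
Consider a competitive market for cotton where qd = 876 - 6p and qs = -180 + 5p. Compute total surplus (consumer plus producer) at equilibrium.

Equilibrium: 876 - 6p = -180 + 5p gives p* = 96, q* = 300.
Demand choke price: p = 146; supply starts at p = 36.
CS = ½(146 − 96)(300) = 7500; PS = ½(96 − 36)(300) = 9000.

Total surplus = 16500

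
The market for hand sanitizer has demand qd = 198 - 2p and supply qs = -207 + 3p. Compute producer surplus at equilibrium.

Producer surplus = 216

Equilibrium: 198 - 2p = -207 + 3p gives p* = 81, q* = 36.
Supply starts at p = 69 (where qs = 0).
PS = ½(81 − 69)(36) = 216.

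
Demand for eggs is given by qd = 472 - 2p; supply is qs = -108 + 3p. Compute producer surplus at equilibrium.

Equilibrium: 472 - 2p = -108 + 3p gives p* = 116, q* = 240.
Supply starts at p = 36 (where qs = 0).
PS = ½(116 − 36)(240) = 9600.

Producer surplus = 9600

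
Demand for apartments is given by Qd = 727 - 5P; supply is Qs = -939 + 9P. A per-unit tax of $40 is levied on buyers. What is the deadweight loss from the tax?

Deadweight loss = 18000/7

Pre-tax equilibrium: P* = 119, Q* = 132.
Tax on buyers shifts demand to Qd = 727 − 5(P + 40) = 527 - 5P.
527 - 5P = -939 + 9P gives seller price Ps = 733/7; buyers pay Pb = 733/7 + 40 = 1013/7.
New quantity: Q = 727 − 5(1013/7) = 24/7.
DWL = ½ × 40 × (132 − 24/7) = 18000/7.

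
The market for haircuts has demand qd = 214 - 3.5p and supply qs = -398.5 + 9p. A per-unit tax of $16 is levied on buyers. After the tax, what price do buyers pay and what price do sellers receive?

Pre-tax equilibrium: p* = 49, q* = 42.5.
Tax on buyers shifts demand to qd = 214 − 3.5(p + 16) = 158 - 3.5p.
158 - 3.5p = -398.5 + 9p gives seller price ps = 44.52; buyers pay pb = 44.52 + 16 = 60.52.
New quantity: q = 214 − 3.5(60.52) = 2.18.

Buyers pay $60.52, sellers receive $44.52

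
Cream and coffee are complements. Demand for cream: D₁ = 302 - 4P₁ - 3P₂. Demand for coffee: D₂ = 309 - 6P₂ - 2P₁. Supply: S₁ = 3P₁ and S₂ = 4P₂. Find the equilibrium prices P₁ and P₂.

Market 1: 302 - 4P₁ - 3P₂ = 3P₁ → 7P₁ + 3P₂ = 302.
Market 2: 10P₂ + 2P₁ = 309.
Eliminating P₂: 10×(1) − 3×(2) gives 64P₁ = 2093, so P₁ = 32.703125.
Back-substitute into (2): P₂ = (309 − 2×32.703125) / 10 = 24.359375.

P₁ = 32.703125, P₂ = 24.359375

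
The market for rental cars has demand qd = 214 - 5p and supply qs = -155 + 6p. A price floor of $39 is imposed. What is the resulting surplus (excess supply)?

Equilibrium price would be p* = 369/11, so the floor at 39 binds.
At p = 39: qd = 19, qs = 79.
Surplus = 79 − 19 = 60.

Surplus = 60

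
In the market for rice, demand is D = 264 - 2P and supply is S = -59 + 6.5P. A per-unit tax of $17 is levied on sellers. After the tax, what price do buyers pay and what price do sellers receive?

Pre-tax equilibrium: P* = 38, Q* = 188.
Tax on sellers shifts supply to S = -59 + 6.5(P − 17) = -169.5 + 6.5P.
264 - 2P = -169.5 + 6.5P gives buyer price Pb = 51; sellers receive Ps = 51 − 17 = 34.
New quantity: Q = 264 − 2(51) = 162.

Buyers pay $51, sellers receive $34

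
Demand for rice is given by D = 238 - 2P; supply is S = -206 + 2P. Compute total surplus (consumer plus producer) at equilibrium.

Total surplus = 128

Equilibrium: 238 - 2P = -206 + 2P gives P* = 111, Q* = 16.
Demand choke price: P = 119; supply starts at P = 103.
CS = ½(119 − 111)(16) = 64; PS = ½(111 − 103)(16) = 64.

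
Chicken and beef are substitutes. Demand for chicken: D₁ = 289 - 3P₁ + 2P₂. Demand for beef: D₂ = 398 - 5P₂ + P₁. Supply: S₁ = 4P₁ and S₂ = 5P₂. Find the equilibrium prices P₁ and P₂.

Market 1: 289 - 3P₁ + 2P₂ = 4P₁ → 7P₁ - 2P₂ = 289.
Market 2: 10P₂ - P₁ = 398.
Eliminating P₂: 10×(1) + 2×(2) gives 68P₁ = 3686, so P₁ = 1843/34.
Back-substitute into (2): P₂ = (398 + 1×1843/34) / 10 = 3075/68.

P₁ = 1843/34, P₂ = 3075/68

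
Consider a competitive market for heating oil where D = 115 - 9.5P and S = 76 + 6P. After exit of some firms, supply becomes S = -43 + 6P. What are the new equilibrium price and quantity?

P' = 316/31, Q' = 563/31

Original equilibrium: P* = 78/31, Q* = 2824/31.
New equilibrium: 115 - 9.5P = -43 + 6P, so 158 = 15.5P and P' = 316/31; Q' = 115 − 9.5(316/31) = 563/31.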